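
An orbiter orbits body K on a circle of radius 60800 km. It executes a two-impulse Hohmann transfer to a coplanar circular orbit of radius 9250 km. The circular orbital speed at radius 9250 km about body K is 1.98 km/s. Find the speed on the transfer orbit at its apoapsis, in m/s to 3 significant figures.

From the circular-orbit relation v² = μ/r at r = 9250 km: μ = v²r = (1.98)² × 9250 = 36263.7 km³/s².
Semi-major axis of the transfer orbit: a_t = (60800 + 9250)/2 = 35025 km.
The apoapsis of the transfer ellipse is at r = 60800 km.
Vis-viva: v = √[μ(2/r − 1/a_t)] = √[36263.7 × (2/60800 − 1/35025)] = 0.3969 km/s.

v = 397 m/s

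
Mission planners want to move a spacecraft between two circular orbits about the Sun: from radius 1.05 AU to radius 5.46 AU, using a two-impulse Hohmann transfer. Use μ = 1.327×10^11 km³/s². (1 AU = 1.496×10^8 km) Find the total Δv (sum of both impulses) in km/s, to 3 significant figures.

Δv = 14.1 km/s

In km: r₁ = 1.05 × 1.496×10^8 = 1.5708×10^8 km; r₂ = 5.46 × 1.496×10^8 = 8.16816×10^8 km.
Semi-major axis of the transfer orbit: a_t = (1.5708×10^8 + 8.16816×10^8)/2 = 4.86948×10^8 km.
Circular speed at r₁: v₁ = √(μ/r₁) = √(1.327×10^11/1.5708×10^8) = 29.065 km/s.
On the transfer ellipse at r₁, vis-viva equation gives v_p = √[μ(2/r₁ − 1/a_t)] = 37.644 km/s.
First burn Δv₁ = |v_p − v₁| = 8.579 km/s.
At r₂, v₂ = √(μ/r₂) = 12.746 km/s.
Transfer-orbit speed at r₂: v_a = √[μ(2/r₂ − 1/a_t)] = 7.2392 km/s.
Second burn Δv₂ = |v₂ − v_a| = 5.507 km/s.
Total Δv = Δv₁ + Δv₂ = 14.09 km/s.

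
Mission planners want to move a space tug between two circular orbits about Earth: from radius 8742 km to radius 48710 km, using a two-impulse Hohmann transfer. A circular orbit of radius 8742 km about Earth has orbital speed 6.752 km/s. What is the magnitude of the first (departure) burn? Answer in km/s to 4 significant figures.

Δv₁ = 2.040 km/s

From the circular-orbit relation v² = μ/r at r = 8742 km: μ = v²r = (6.752)² × 8742 = 3.98543×10^5 km³/s².
Semi-major axis of the transfer orbit: a_t = (8742 + 48710)/2 = 28726 km.
Circular speed at r = 8742 km: v_c = √(μ/r) = 6.752 km/s.
Vis-viva on the transfer ellipse at r = 8742 km gives v_t = √[μ(2/r − 1/a_t)] = 8.792 km/s.
Δv₁ = |v_t − v_c| = |8.792 − 6.752| = 2.040 km/s.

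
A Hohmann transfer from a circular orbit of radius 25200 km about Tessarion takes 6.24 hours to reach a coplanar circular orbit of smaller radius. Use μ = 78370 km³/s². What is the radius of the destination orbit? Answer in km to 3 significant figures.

r₂ = 6570 km

Transfer time t = 6.24 hours = 22464 s, and t = π√(a_t³/μ).
So a_t = (μ t²/π²)^(1/3) = (78370 × (22464)² / π²)^(1/3) = 15883 km.
Since a_t = (r₁ + r₂)/2, r₂ = 2a_t − r₁ = 2×15883 − 25200 = 6566 km.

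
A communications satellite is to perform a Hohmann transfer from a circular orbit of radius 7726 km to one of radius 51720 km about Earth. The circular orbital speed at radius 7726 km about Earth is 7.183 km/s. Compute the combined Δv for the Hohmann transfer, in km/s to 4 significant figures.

From the circular-orbit relation v² = μ/r at r = 7726 km: μ = v²r = (7.183)² × 7726 = 3.98627×10^5 km³/s².
The Hohmann ellipse has a_t = (r₁ + r₂)/2 = 29723 km.
At r₁ the circular-orbit speed is v₁ = √(μ/r₁) = 7.183 km/s.
On the transfer ellipse at r₁, v² = μ(2/r − 1/a) gives v_p = √[μ(2/r₁ − 1/a_t)] = 9.475 km/s.
First burn Δv₁ = |v_p − v₁| = 2.292 km/s.
Circular speed at r₂: v₂ = √(μ/r₂) = 2.776 km/s.
Transfer-orbit speed at r₂: v_a = √[μ(2/r₂ − 1/a_t)] = 1.415 km/s.
Second burn Δv₂ = |v₂ − v_a| = 1.361 km/s.
Total Δv = Δv₁ + Δv₂ = 3.653 km/s.

Δv = 3.653 km/s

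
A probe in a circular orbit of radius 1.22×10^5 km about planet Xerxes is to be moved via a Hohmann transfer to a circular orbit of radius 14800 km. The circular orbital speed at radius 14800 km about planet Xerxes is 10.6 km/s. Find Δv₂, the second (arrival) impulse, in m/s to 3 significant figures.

From the circular-orbit relation v² = μ/r at r = 14800 km: μ = v²r = (10.6)² × 14800 = 1.66293×10^6 km³/s².
Semi-major axis of the transfer orbit: a_t = (1.220×10^5 + 14800)/2 = 68400 km.
Circular speed at r = 14800 km: v_c = √(μ/r) = 10.600 km/s.
Vis-viva on the transfer ellipse at r = 14800 km gives v_t = √[μ(2/r − 1/a_t)] = 14.157 km/s.
Δv₂ = |v_t − v_c| = |14.157 − 10.600| = 3.557 km/s.

Δv₂ = 3560 m/s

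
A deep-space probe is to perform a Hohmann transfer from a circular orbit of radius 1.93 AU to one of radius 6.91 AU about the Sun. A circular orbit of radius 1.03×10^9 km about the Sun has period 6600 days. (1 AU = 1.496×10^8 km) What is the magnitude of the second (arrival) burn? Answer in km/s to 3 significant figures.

From Kepler's third law T² = 4π²r³/μ at r = 1.03×10^9 km, T = 6600 days = 6600 × 86400 s = 5.7024×10^8 s: μ = 4π²r³/T² = 1.32665×10^11 km³/s².
In km: r₁ = 1.93 × 1.496×10^8 = 2.88728×10^8 km; r₂ = 6.91 × 1.496×10^8 = 1.033736×10^9 km.
Transfer-ellipse semi-major axis a_t = (r₁ + r₂)/2 = (2.88728×10^8 + 1.033736×10^9)/2 = 6.61232×10^8 km.
On the circular orbit at r = 1.033736×10^9 km, v_c = √(μ/r) = 11.329 km/s.
Vis-viva on the transfer ellipse at r = 1.033736×10^9 km gives v_t = √[μ(2/r − 1/a_t)] = 7.4858 km/s.
Δv₂ = |v_t − v_c| = |7.4858 − 11.329| = 3.843 km/s.

Δv₂ = 3.84 km/s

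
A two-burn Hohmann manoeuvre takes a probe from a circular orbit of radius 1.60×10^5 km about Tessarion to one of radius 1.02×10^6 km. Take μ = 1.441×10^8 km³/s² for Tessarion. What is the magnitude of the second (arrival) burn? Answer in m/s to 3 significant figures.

Δv₂ = 5700 m/s

Transfer-ellipse semi-major axis a_t = (r₁ + r₂)/2 = (1.600×10^5 + 1.020×10^6)/2 = 5.900×10^5 km.
Circular speed at r = 1.020×10^6 km: v_c = √(μ/r) = 11.886 km/s.
Vis-viva on the transfer ellipse at r = 1.020×10^6 km gives v_t = √[μ(2/r − 1/a_t)] = 6.1896 km/s.
Δv₂ = |v_t − v_c| = |6.1896 − 11.886| = 5.696 km/s.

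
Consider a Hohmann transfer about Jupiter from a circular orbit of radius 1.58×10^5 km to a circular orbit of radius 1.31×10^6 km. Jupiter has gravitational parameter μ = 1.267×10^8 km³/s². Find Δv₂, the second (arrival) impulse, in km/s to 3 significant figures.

Δv₂ = 5.27 km/s

The Hohmann ellipse has a_t = (r₁ + r₂)/2 = 7.340×10^5 km.
Circular speed at r = 1.310×10^6 km: v_c = √(μ/r) = 9.835 km/s.
Vis-viva on the transfer ellipse at r = 1.310×10^6 km gives v_t = √[μ(2/r − 1/a_t)] = 4.563 km/s.
Δv₂ = |v_t − v_c| = |4.563 − 9.835| = 5.272 km/s.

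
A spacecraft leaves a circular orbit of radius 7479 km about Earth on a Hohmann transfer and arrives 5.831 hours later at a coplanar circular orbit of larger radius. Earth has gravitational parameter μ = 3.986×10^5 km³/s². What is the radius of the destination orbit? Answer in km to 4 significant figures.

r₂ = 44740 km

Transfer time t = 5.831 hours = 20991.6 s, and t = π√(a_t³/μ).
So a_t = (μ t²/π²)^(1/3) = (3.986×10^5 × (20991.6)² / π²)^(1/3) = 26108 km.
Since a_t = (r₁ + r₂)/2, r₂ = 2a_t − r₁ = 2×26108 − 7479 = 44737 km.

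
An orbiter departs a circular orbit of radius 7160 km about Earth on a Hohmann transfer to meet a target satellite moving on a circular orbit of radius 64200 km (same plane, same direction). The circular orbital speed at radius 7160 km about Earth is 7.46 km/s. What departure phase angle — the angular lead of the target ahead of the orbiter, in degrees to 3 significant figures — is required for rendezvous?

φ = 105°

From the circular-orbit relation v² = μ/r at r = 7160 km: μ = v²r = (7.46)² × 7160 = 3.98465×10^5 km³/s².
The Hohmann ellipse has a_t = (r₁ + r₂)/2 = 35680 km.
The half-period of the transfer ellipse is t = π√(a_t³/μ) = 33542 s.
The target's mean motion on its circular orbit is ω₂ = √(μ/r₂³) = 3.8805×10^-5 rad/s.
Angle swept by the target during transfer: ω₂·t = 1.3016 rad = 74.58°.
Arrival is 180° from departure on the ellipse, so φ = 180° − 74.58° = 105°.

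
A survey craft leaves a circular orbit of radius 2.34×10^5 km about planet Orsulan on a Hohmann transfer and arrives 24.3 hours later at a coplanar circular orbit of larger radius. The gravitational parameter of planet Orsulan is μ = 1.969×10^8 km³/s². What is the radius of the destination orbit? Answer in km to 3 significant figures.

r₂ = 8.35×10^5 km

Transfer time t = 24.3 hours = 87480 s, and t = π√(a_t³/μ).
So a_t = (μ t²/π²)^(1/3) = (1.969×10^8 × (87480)² / π²)^(1/3) = 5.3447×10^5 km.
Since a_t = (r₁ + r₂)/2, r₂ = 2a_t − r₁ = 2×5.3447×10^5 − 2.340×10^5 = 8.3494×10^5 km.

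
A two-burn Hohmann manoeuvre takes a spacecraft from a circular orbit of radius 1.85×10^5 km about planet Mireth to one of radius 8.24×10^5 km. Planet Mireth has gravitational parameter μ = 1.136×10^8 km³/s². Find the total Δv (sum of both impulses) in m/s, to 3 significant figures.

Δv = 11500 m/s

Transfer-ellipse semi-major axis a_t = (r₁ + r₂)/2 = (1.850×10^5 + 8.240×10^5)/2 = 5.045×10^5 km.
At r₁ the circular-orbit speed is v₁ = √(μ/r₁) = 24.780 km/s.
Transfer-orbit speed at r₁ (vis-viva): v_p = √[μ(2/r₁ − 1/a_t)] = 31.669 km/s.
First burn Δv₁ = |v_p − v₁| = 6.889 km/s.
Circular speed at r₂: v₂ = √(μ/r₂) = 11.7416 km/s.
Transfer-orbit speed at r₂: v_a = √[μ(2/r₂ − 1/a_t)] = 7.11018 km/s.
Second burn Δv₂ = |v₂ − v_a| = 4.631 km/s.
Δv = Δv₁ + Δv₂ = 6.889 + 4.631 = 11.52 km/s.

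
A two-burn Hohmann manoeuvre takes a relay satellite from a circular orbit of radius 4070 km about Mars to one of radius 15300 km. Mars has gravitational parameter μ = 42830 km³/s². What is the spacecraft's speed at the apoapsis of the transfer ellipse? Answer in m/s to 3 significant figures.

Semi-major axis of the transfer orbit: a_t = (4070 + 15300)/2 = 9685 km.
At apoapsis, r = 15300 km.
Vis-viva: v = √[μ(2/r − 1/a_t)] = √[42830 × (2/15300 − 1/9685)] = 1.085 km/s.

v = 1080 m/s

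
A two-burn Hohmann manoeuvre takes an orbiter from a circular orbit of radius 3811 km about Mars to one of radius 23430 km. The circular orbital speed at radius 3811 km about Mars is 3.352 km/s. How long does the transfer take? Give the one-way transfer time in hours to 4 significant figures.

t = 6.704 hours

From the circular-orbit relation v² = μ/r at r = 3811 km: μ = v²r = (3.352)² × 3811 = 42820.0 km³/s².
Semi-major axis of the transfer orbit: a_t = (3811 + 23430)/2 = 13620.5 km.
By Kepler's third law the transfer-orbit period is T = 2π√(a_t³/μ), so t = T/2 = 24133 s.
Converting: 24133 s ÷ 3600 s/hour = 6.704 hours.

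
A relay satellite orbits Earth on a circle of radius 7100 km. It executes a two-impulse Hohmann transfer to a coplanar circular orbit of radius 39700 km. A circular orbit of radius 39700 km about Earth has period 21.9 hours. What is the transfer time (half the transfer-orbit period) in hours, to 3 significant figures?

t = 4.96 hours

From Kepler's third law T² = 4π²r³/μ at r = 39700 km, T = 21.9 hours = 21.9 × 3600 s = 78840 s: μ = 4π²r³/T² = 3.97409×10^5 km³/s².
The Hohmann ellipse has a_t = (r₁ + r₂)/2 = 23400 km.
Transfer time t = π√(a_t³/μ) = π√((23400)³ / 3.97409×10^5) = 17840 s.
Converting: 17840 s ÷ 3600 s/hour = 4.96 hours.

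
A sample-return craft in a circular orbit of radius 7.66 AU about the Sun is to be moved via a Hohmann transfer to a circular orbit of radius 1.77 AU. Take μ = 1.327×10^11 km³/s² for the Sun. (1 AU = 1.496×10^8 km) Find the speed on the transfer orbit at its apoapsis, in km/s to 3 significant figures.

v = 6.59 km/s

In km: r₁ = 7.66 × 1.496×10^8 = 1.145936×10^9 km; r₂ = 1.77 × 1.496×10^8 = 2.64792×10^8 km.
The Hohmann ellipse has a_t = (r₁ + r₂)/2 = 7.05364×10^8 km.
At apoapsis, r = 1.145936×10^9 km.
Vis-viva: v = √[μ(2/r − 1/a_t)] = √[1.327×10^11 × (2/1.145936×10^9 − 1/7.05364×10^8)] = 6.593 km/s.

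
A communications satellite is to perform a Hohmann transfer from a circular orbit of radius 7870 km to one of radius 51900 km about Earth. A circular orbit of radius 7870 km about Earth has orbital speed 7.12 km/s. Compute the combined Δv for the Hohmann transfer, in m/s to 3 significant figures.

Δv = 3610 m/s

From the circular-orbit relation v² = μ/r at r = 7870 km: μ = v²r = (7.12)² × 7870 = 3.98965×10^5 km³/s².
The Hohmann ellipse has a_t = (r₁ + r₂)/2 = 29885 km.
At r₁ the circular-orbit speed is v₁ = √(μ/r₁) = 7.120 km/s.
Transfer-orbit speed at r₁ (v² = μ(2/r − 1/a)): v_p = √[μ(2/r₁ − 1/a_t)] = 9.383 km/s.
First burn Δv₁ = |v_p − v₁| = 2.263 km/s.
At r₂, v₂ = √(μ/r₂) = 2.773 km/s.
Transfer-orbit speed at r₂: v_a = √[μ(2/r₂ − 1/a_t)] = 1.423 km/s.
Second burn Δv₂ = |v₂ − v_a| = 1.350 km/s.
Δv = Δv₁ + Δv₂ = 2.263 + 1.350 = 3.613 km/s.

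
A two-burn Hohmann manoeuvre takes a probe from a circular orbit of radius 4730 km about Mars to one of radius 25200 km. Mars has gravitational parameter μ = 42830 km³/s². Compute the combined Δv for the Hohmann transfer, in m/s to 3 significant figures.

Transfer-ellipse semi-major axis a_t = (r₁ + r₂)/2 = (4730 + 25200)/2 = 14965 km.
Circular speed at r₁: v₁ = √(μ/r₁) = √(42830/4730) = 3.00915 km/s.
On the transfer ellipse at r₁, vis-viva gives v_p = √[μ(2/r₁ − 1/a_t)] = 3.90486 km/s.
First burn Δv₁ = |v_p − v₁| = 0.89571 km/s.
At r₂, v₂ = √(μ/r₂) = 1.30369 km/s.
Transfer-orbit speed at r₂: v_a = √[μ(2/r₂ − 1/a_t)] = 0.732936 km/s.
Second burn Δv₂ = |v₂ − v_a| = 0.57075 km/s.
Δv = Δv₁ + Δv₂ = 0.89571 + 0.57075 = 1.466 km/s.

Δv = 1470 m/s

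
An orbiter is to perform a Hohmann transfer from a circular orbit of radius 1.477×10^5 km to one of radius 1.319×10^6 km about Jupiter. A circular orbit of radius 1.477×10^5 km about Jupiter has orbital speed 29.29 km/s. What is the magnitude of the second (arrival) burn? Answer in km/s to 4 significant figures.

Δv₂ = 5.403 km/s

From the circular-orbit relation v² = μ/r at r = 1.477×10^5 km: μ = v²r = (29.29)² × 1.477×10^5 = 1.26712×10^8 km³/s².
Transfer-ellipse semi-major axis a_t = (r₁ + r₂)/2 = (1.477×10^5 + 1.319×10^6)/2 = 7.3335×10^5 km.
Circular speed at r = 1.319×10^6 km: v_c = √(μ/r) = 9.8014 km/s.
Vis-viva on the transfer ellipse at r = 1.319×10^6 km gives v_t = √[μ(2/r − 1/a_t)] = 4.3987 km/s.
Δv₂ = |v_t − v_c| = |4.3987 − 9.8014| = 5.403 km/s.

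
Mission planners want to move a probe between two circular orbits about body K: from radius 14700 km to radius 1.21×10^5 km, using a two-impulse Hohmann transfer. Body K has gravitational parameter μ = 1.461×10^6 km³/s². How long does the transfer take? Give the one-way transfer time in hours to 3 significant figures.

t = 12.8 hours

The Hohmann ellipse has a_t = (r₁ + r₂)/2 = 67850 km.
Transfer time t = π√(a_t³/μ) = π√((67850)³ / 1.461×10^6) = 45940 s.
Converting: 45940 s ÷ 3600 s/hour = 12.8 hours.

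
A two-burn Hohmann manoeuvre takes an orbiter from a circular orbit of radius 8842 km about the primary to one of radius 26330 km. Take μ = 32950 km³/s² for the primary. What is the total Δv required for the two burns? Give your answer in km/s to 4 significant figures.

Transfer-ellipse semi-major axis a_t = (r₁ + r₂)/2 = (8842 + 26330)/2 = 17586 km.
Circular speed at r₁: v₁ = √(μ/r₁) = √(32950/8842) = 1.93042 km/s.
Transfer-orbit speed at r₁ (vis-viva equation): v_p = √[μ(2/r₁ − 1/a_t)] = 2.36208 km/s.
First burn Δv₁ = |v_p − v₁| = 0.43166 km/s.
At r₂, v₂ = √(μ/r₂) = 1.11867 km/s.
Transfer-orbit speed at r₂: v_a = √[μ(2/r₂ − 1/a_t)] = 0.793221 km/s.
Second burn Δv₂ = |v₂ − v_a| = 0.32545 km/s.
Total Δv = Δv₁ + Δv₂ = 0.7571 km/s.

Δv = 0.7571 km/s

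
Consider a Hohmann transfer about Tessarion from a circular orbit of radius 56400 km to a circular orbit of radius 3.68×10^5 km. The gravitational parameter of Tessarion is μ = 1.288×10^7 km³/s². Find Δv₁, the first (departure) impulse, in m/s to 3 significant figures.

Δv₁ = 4790 m/s

Semi-major axis of the transfer orbit: a_t = (56400 + 3.680×10^5)/2 = 2.122×10^5 km.
On the circular orbit at r = 56400 km, v_c = √(μ/r) = 15.112 km/s.
Transfer-orbit speed at the same r (vis-viva, a = a_t): v_t = √[μ(2/r − 1/a_t)] = 19.901 km/s.
Δv₁ = |v_t − v_c| = |19.901 − 15.112| = 4.789 km/s.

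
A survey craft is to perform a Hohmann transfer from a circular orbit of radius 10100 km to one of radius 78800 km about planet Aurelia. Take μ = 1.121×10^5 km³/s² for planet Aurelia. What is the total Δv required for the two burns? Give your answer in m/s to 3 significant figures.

Δv = 1730 m/s

The Hohmann ellipse has a_t = (r₁ + r₂)/2 = 44450 km.
At r₁ the circular-orbit speed is v₁ = √(μ/r₁) = 3.332 km/s.
On the transfer ellipse at r₁, vis-viva equation gives v_p = √[μ(2/r₁ − 1/a_t)] = 4.436 km/s.
First burn Δv₁ = |v_p − v₁| = 1.104 km/s.
At r₂, v₂ = √(μ/r₂) = 1.1927 km/s.
Transfer-orbit speed at r₂: v_a = √[μ(2/r₂ − 1/a_t)] = 0.56854 km/s.
Second burn Δv₂ = |v₂ − v_a| = 0.6242 km/s.
Δv = Δv₁ + Δv₂ = 1.104 + 0.6242 = 1.728 km/s.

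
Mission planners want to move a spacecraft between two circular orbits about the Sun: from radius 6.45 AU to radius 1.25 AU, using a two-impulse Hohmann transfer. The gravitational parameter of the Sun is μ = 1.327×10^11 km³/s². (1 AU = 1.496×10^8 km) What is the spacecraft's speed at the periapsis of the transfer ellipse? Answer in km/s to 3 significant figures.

v = 34.5 km/s

In km: r₁ = 6.45 × 1.496×10^8 = 9.6492×10^8 km; r₂ = 1.25 × 1.496×10^8 = 1.870×10^8 km.
Transfer-ellipse semi-major axis a_t = (r₁ + r₂)/2 = (9.6492×10^8 + 1.870×10^8)/2 = 5.7596×10^8 km.
The periapsis of the transfer ellipse is at r = 1.870×10^8 km.
Vis-viva: v = √[μ(2/r − 1/a_t)] = √[1.327×10^11 × (2/1.870×10^8 − 1/5.7596×10^8)] = 34.48 km/s.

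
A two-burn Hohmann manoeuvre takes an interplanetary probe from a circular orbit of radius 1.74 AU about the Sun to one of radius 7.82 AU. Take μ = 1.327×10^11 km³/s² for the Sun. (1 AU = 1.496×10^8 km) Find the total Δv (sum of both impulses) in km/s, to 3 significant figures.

In km: r₁ = 1.74 × 1.496×10^8 = 2.60304×10^8 km; r₂ = 7.82 × 1.496×10^8 = 1.169872×10^9 km.
Transfer-ellipse semi-major axis a_t = (r₁ + r₂)/2 = (2.60304×10^8 + 1.169872×10^9)/2 = 7.15088×10^8 km.
Circular speed at r₁: v₁ = √(μ/r₁) = √(1.327×10^11/2.60304×10^8) = 22.578 km/s.
On the transfer ellipse at r₁, vis-viva gives v_p = √[μ(2/r₁ − 1/a_t)] = 28.879 km/s.
First burn Δv₁ = |v_p − v₁| = 6.301 km/s.
Circular speed at r₂: v₂ = √(μ/r₂) = 10.6504 km/s.
Transfer-orbit speed at r₂: v_a = √[μ(2/r₂ − 1/a_t)] = 6.42580 km/s.
Second burn Δv₂ = |v₂ − v_a| = 4.225 km/s.
Total Δv = Δv₁ + Δv₂ = 10.53 km/s.

Δv = 10.5 km/s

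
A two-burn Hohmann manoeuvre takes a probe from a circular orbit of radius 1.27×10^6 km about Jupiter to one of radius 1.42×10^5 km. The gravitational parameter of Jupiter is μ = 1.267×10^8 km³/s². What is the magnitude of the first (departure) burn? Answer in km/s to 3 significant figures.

Δv₁ = 5.51 km/s

Transfer-ellipse semi-major axis a_t = (r₁ + r₂)/2 = (1.270×10^6 + 1.420×10^5)/2 = 7.060×10^5 km.
On the circular orbit at r = 1.270×10^6 km, v_c = √(μ/r) = 9.988 km/s.
Transfer-orbit speed at the same r (vis-viva, a = a_t): v_t = √[μ(2/r − 1/a_t)] = 4.479 km/s.
Δv₁ = |v_t − v_c| = |4.479 − 9.988| = 5.509 km/s.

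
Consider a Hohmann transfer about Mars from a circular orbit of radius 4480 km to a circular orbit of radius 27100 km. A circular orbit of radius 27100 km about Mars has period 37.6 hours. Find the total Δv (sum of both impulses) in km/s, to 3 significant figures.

Δv = 1.55 km/s

From Kepler's third law T² = 4π²r³/μ at r = 27100 km, T = 37.6 hours = 37.6 × 3600 s = 1.3536×10^5 s: μ = 4π²r³/T² = 42883.2 km³/s².
The Hohmann ellipse has a_t = (r₁ + r₂)/2 = 15790 km.
At r₁ the circular-orbit speed is v₁ = √(μ/r₁) = 3.0939 km/s.
Transfer-orbit speed at r₁ (vis-viva): v_p = √[μ(2/r₁ − 1/a_t)] = 4.0532 km/s.
First burn Δv₁ = |v_p − v₁| = 0.9593 km/s.
At r₂, v₂ = √(μ/r₂) = 1.25794 km/s.
Transfer-orbit speed at r₂: v_a = √[μ(2/r₂ − 1/a_t)] = 0.670049 km/s.
Second burn Δv₂ = |v₂ − v_a| = 0.5879 km/s.
Δv = Δv₁ + Δv₂ = 0.9593 + 0.5879 = 1.547 km/s.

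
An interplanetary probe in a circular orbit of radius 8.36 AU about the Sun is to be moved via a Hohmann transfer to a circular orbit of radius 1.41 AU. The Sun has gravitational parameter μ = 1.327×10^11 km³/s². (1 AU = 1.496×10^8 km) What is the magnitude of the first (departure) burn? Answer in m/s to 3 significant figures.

In km: r₁ = 8.36 × 1.496×10^8 = 1.250656×10^9 km; r₂ = 1.41 × 1.496×10^8 = 2.10936×10^8 km.
The Hohmann ellipse has a_t = (r₁ + r₂)/2 = 7.30796×10^8 km.
On the circular orbit at r = 1.250656×10^9 km, v_c = √(μ/r) = 10.301 km/s.
Transfer-orbit speed at the same r (vis-viva, a = a_t): v_t = √[μ(2/r − 1/a_t)] = 5.5341 km/s.
Δv₁ = |v_t − v_c| = |5.5341 − 10.301| = 4.767 km/s.

Δv₁ = 4770 m/s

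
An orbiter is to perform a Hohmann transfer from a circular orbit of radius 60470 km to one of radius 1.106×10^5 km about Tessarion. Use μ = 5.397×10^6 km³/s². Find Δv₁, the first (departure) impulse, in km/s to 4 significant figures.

Transfer-ellipse semi-major axis a_t = (r₁ + r₂)/2 = (60470 + 1.106×10^5)/2 = 85535 km.
Circular speed at r = 60470 km: v_c = √(μ/r) = 9.44727 km/s.
Transfer-orbit speed at the same r (vis-viva, a = a_t): v_t = √[μ(2/r − 1/a_t)] = 10.7427 km/s.
Δv₁ = |v_t − v_c| = |10.7427 − 9.44727| = 1.295 km/s.

Δv₁ = 1.295 km/s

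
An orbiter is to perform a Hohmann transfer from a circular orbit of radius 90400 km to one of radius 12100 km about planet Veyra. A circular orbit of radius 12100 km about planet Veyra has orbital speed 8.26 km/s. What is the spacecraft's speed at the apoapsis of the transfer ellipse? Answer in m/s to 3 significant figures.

From the circular-orbit relation v² = μ/r at r = 12100 km: μ = v²r = (8.26)² × 12100 = 8.25554×10^5 km³/s².
Transfer-ellipse semi-major axis a_t = (r₁ + r₂)/2 = (90400 + 12100)/2 = 51250 km.
The apoapsis of the transfer ellipse is at r = 90400 km.
Vis-viva: v = √[μ(2/r − 1/a_t)] = √[8.25554×10^5 × (2/90400 − 1/51250)] = 1.468 km/s.

v = 1470 m/s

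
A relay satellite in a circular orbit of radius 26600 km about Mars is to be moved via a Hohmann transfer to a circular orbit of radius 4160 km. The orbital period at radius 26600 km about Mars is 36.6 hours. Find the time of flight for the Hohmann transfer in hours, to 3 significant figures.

From Kepler's third law T² = 4π²r³/μ at r = 26600 km, T = 36.6 hours = 36.6 × 3600 s = 1.3176×10^5 s: μ = 4π²r³/T² = 42799.4 km³/s².
The Hohmann ellipse has a_t = (r₁ + r₂)/2 = 15380 km.
Transfer time t = π√(a_t³/μ) = π√((15380)³ / 42799.4) = 28964 s.
Converting: 28964 s ÷ 3600 s/hour = 8.05 hours.

t = 8.05 hours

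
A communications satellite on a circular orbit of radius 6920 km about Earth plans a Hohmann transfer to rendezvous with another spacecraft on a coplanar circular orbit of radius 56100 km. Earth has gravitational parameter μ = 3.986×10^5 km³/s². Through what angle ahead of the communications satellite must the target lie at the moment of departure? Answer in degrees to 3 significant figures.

The Hohmann ellipse has a_t = (r₁ + r₂)/2 = 31510 km.
The half-period of the transfer ellipse is t = π√(a_t³/μ) = 27832.6 s.
The target's mean motion on its circular orbit is ω₂ = √(μ/r₂³) = 4.75143×10^-5 rad/s.
Angle swept by the target during transfer: ω₂·t = 1.3224 rad = 75.77°.
Arrival is 180° from departure on the ellipse, so φ = 180° − 75.77° = 104°.

φ = 104°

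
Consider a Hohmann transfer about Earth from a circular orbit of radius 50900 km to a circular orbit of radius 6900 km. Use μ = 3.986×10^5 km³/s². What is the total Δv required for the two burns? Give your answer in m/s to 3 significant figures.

Semi-major axis of the transfer orbit: a_t = (50900 + 6900)/2 = 28900 km.
Circular speed at r₁: v₁ = √(μ/r₁) = √(3.986×10^5/50900) = 2.798 km/s.
Transfer-orbit speed at r₁ (v² = μ(2/r − 1/a)): v_a = √[μ(2/r₁ − 1/a_t)] = 1.367 km/s.
First burn Δv₁ = |v_a − v₁| = 1.431 km/s.
Circular speed at r₂: v₂ = √(μ/r₂) = 7.60053 km/s.
Transfer-orbit speed at r₂: v_p = √[μ(2/r₂ − 1/a_t)] = 10.0868 km/s.
Second burn Δv₂ = |v₂ − v_p| = 2.486 km/s.
Total Δv = Δv₁ + Δv₂ = 3.917 km/s.

Δv = 3920 m/s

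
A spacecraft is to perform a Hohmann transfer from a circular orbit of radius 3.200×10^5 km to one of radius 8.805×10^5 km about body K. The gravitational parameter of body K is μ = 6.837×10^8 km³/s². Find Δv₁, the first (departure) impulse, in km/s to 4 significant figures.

The Hohmann ellipse has a_t = (r₁ + r₂)/2 = 6.0025×10^5 km.
On the circular orbit at r = 3.200×10^5 km, v_c = √(μ/r) = 46.22 km/s.
Transfer-orbit speed at the same r (vis-viva, a = a_t): v_t = √[μ(2/r − 1/a_t)] = 55.98 km/s.
Δv₁ = |v_t − v_c| = |55.98 − 46.22| = 9.760 km/s.

Δv₁ = 9.760 km/s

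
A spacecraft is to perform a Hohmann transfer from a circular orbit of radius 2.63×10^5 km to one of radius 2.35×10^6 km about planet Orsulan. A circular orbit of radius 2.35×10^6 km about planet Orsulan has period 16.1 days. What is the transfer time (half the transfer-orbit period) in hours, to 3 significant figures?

t = 80.1 hours

From Kepler's third law T² = 4π²r³/μ at r = 2.35×10^6 km, T = 16.1 days = 16.1 × 86400 s = 1.39104×10^6 s: μ = 4π²r³/T² = 2.64779×10^8 km³/s².
The Hohmann ellipse has a_t = (r₁ + r₂)/2 = 1.3065×10^6 km.
By Kepler's third law the transfer-orbit period is T = 2π√(a_t³/μ), so t = T/2 = 2.883×10^5 s.
Converting: 2.883×10^5 s ÷ 3600 s/hour = 80.1 hours.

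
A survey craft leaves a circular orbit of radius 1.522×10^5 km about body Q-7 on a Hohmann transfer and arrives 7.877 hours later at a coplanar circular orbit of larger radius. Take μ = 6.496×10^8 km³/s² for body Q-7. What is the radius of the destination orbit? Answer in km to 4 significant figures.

Transfer time t = 7.877 hours = 28357.2 s, and t = π√(a_t³/μ).
So a_t = (μ t²/π²)^(1/3) = (6.496×10^8 × (28357.2)² / π²)^(1/3) = 3.7545×10^5 km.
Since a_t = (r₁ + r₂)/2, r₂ = 2a_t − r₁ = 2×3.7545×10^5 − 1.522×10^5 = 5.987×10^5 km.

r₂ = 5.987×10^5 km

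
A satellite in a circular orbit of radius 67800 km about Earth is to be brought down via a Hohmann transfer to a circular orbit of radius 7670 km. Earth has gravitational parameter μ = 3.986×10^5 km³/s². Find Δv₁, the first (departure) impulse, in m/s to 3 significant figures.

Semi-major axis of the transfer orbit: a_t = (67800 + 7670)/2 = 37735 km.
On the circular orbit at r = 67800 km, v_c = √(μ/r) = 2.425 km/s.
Transfer-orbit speed at the same r (vis-viva, a = a_t): v_t = √[μ(2/r − 1/a_t)] = 1.093 km/s.
Δv₁ = |v_t − v_c| = |1.093 − 2.425| = 1.332 km/s.

Δv₁ = 1330 m/s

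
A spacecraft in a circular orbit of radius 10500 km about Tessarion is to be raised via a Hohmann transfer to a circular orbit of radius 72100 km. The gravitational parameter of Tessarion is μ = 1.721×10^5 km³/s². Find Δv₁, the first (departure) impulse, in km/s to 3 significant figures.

Δv₁ = 1.30 km/s

Transfer-ellipse semi-major axis a_t = (r₁ + r₂)/2 = (10500 + 72100)/2 = 41300 km.
On the circular orbit at r = 10500 km, v_c = √(μ/r) = 4.0485 km/s.
Vis-viva on the transfer ellipse at r = 10500 km gives v_t = √[μ(2/r − 1/a_t)] = 5.3492 km/s.
Δv₁ = |v_t − v_c| = |5.3492 − 4.0485| = 1.301 km/s.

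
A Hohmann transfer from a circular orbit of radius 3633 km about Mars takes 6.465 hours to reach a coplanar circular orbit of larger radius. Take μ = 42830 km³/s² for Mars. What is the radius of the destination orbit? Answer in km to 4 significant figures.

r₂ = 22960 km

Transfer time t = 6.465 hours = 23274 s, and t = π√(a_t³/μ).
So a_t = (μ t²/π²)^(1/3) = (42830 × (23274)² / π²)^(1/3) = 13296 km.
Since a_t = (r₁ + r₂)/2, r₂ = 2a_t − r₁ = 2×13296 − 3633 = 22959 km.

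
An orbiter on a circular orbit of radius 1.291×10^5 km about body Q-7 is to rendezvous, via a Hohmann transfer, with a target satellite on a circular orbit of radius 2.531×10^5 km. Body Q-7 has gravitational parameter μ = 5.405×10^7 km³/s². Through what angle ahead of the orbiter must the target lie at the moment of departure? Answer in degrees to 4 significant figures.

φ = 61.91°

Semi-major axis of the transfer orbit: a_t = (1.291×10^5 + 2.531×10^5)/2 = 1.911×10^5 km.
The half-period of the transfer ellipse is t = π√(a_t³/μ) = 35700 s.
Target angular speed ω₂ = √(μ/r₂³) = 5.774×10^-5 rad/s.
Angle swept by the target during transfer: ω₂·t = 2.061 rad = 118.09°.
Arrival is 180° from departure on the ellipse, so φ = 180° − 118.09° = 61.91°.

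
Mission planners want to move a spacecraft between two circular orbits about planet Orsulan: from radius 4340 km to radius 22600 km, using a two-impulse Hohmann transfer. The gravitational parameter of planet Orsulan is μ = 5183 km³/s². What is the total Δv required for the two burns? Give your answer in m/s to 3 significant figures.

Δv = 530 m/s

The Hohmann ellipse has a_t = (r₁ + r₂)/2 = 13470 km.
Circular speed at r₁: v₁ = √(μ/r₁) = √(5183/4340) = 1.0928 km/s.
On the transfer ellipse at r₁, v² = μ(2/r − 1/a) gives v_p = √[μ(2/r₁ − 1/a_t)] = 1.4155 km/s.
First burn Δv₁ = |v_p − v₁| = 0.3227 km/s.
Circular speed at r₂: v₂ = √(μ/r₂) = 0.4789 km/s.
Transfer-orbit speed at r₂: v_a = √[μ(2/r₂ − 1/a_t)] = 0.2718 km/s.
Second burn Δv₂ = |v₂ − v_a| = 0.2071 km/s.
Δv = Δv₁ + Δv₂ = 0.3227 + 0.2071 = 0.5298 km/s.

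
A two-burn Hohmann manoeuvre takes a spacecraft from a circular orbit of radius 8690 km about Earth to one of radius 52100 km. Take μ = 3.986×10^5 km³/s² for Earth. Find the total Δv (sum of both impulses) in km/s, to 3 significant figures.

The Hohmann ellipse has a_t = (r₁ + r₂)/2 = 30395 km.
Circular speed at r₁: v₁ = √(μ/r₁) = √(3.986×10^5/8690) = 6.773 km/s.
On the transfer ellipse at r₁, vis-viva gives v_p = √[μ(2/r₁ − 1/a_t)] = 8.867 km/s.
First burn Δv₁ = |v_p − v₁| = 2.094 km/s.
Circular speed at r₂: v₂ = √(μ/r₂) = 2.766 km/s.
Transfer-orbit speed at r₂: v_a = √[μ(2/r₂ − 1/a_t)] = 1.479 km/s.
Second burn Δv₂ = |v₂ − v_a| = 1.287 km/s.
Δv = Δv₁ + Δv₂ = 2.094 + 1.287 = 3.381 km/s.

Δv = 3.38 km/s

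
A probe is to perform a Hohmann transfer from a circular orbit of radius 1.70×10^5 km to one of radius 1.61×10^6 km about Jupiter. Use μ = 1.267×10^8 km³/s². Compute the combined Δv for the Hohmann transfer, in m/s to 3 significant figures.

Transfer-ellipse semi-major axis a_t = (r₁ + r₂)/2 = (1.700×10^5 + 1.610×10^6)/2 = 8.900×10^5 km.
At r₁ the circular-orbit speed is v₁ = √(μ/r₁) = 27.300 km/s.
On the transfer ellipse at r₁, v² = μ(2/r − 1/a) gives v_p = √[μ(2/r₁ − 1/a_t)] = 36.718 km/s.
First burn Δv₁ = |v_p − v₁| = 9.418 km/s.
At r₂, v₂ = √(μ/r₂) = 8.871 km/s.
Transfer-orbit speed at r₂: v_a = √[μ(2/r₂ − 1/a_t)] = 3.877 km/s.
Second burn Δv₂ = |v₂ − v_a| = 4.994 km/s.
Δv = Δv₁ + Δv₂ = 9.418 + 4.994 = 14.41 km/s.

Δv = 14400 m/s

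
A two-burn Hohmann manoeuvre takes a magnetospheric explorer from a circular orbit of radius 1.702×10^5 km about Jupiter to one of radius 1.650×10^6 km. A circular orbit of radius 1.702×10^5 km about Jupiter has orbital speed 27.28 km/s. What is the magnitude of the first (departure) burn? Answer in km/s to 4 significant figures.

Δv₁ = 9.452 km/s

From the circular-orbit relation v² = μ/r at r = 1.702×10^5 km: μ = v²r = (27.28)² × 1.702×10^5 = 1.26663×10^8 km³/s².
The Hohmann ellipse has a_t = (r₁ + r₂)/2 = 9.101×10^5 km.
On the circular orbit at r = 1.702×10^5 km, v_c = √(μ/r) = 27.280 km/s.
Transfer-orbit speed at the same r (vis-viva, a = a_t): v_t = √[μ(2/r − 1/a_t)] = 36.732 km/s.
Δv₁ = |v_t − v_c| = |36.732 − 27.280| = 9.452 km/s.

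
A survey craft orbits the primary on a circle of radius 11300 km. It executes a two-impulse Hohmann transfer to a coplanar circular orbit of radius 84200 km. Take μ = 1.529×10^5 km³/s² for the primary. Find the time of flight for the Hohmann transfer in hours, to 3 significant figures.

Transfer-ellipse semi-major axis a_t = (r₁ + r₂)/2 = (11300 + 84200)/2 = 47750 km.
By Kepler's third law the transfer-orbit period is T = 2π√(a_t³/μ), so t = T/2 = 83830 s.
Converting: 83830 s ÷ 3600 s/hour = 23.3 hours.

t = 23.3 hours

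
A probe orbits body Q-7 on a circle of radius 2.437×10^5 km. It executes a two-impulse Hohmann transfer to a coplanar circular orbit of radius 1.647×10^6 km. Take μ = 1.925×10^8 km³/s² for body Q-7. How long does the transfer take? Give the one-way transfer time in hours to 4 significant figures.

Semi-major axis of the transfer orbit: a_t = (2.437×10^5 + 1.647×10^6)/2 = 9.4535×10^5 km.
Half the transfer-orbit period gives t = π√(a_t³/μ) = 2.081×10^5 s.
Converting: 2.081×10^5 s ÷ 3600 s/hour = 57.81 hours.

t = 57.81 hours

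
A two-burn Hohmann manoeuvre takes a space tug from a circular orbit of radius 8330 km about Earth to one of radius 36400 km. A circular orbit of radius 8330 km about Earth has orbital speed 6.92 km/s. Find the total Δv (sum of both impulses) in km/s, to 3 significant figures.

Δv = 3.20 km/s

From the circular-orbit relation v² = μ/r at r = 8330 km: μ = v²r = (6.92)² × 8330 = 3.98894×10^5 km³/s².
The Hohmann ellipse has a_t = (r₁ + r₂)/2 = 22365 km.
Circular speed at r₁: v₁ = √(μ/r₁) = √(3.98894×10^5/8330) = 6.920 km/s.
On the transfer ellipse at r₁, vis-viva gives v_p = √[μ(2/r₁ − 1/a_t)] = 8.828 km/s.
First burn Δv₁ = |v_p − v₁| = 1.908 km/s.
Circular speed at r₂: v₂ = √(μ/r₂) = 3.310 km/s.
Transfer-orbit speed at r₂: v_a = √[μ(2/r₂ − 1/a_t)] = 2.020 km/s.
Second burn Δv₂ = |v₂ − v_a| = 1.290 km/s.
Δv = Δv₁ + Δv₂ = 1.908 + 1.290 = 3.198 km/s.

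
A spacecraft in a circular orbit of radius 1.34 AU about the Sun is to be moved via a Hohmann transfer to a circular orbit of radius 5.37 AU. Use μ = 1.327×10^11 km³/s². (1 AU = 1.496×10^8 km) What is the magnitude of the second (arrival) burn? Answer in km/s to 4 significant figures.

In km: r₁ = 1.34 × 1.496×10^8 = 2.00464×10^8 km; r₂ = 5.37 × 1.496×10^8 = 8.03352×10^8 km.
The Hohmann ellipse has a_t = (r₁ + r₂)/2 = 5.01908×10^8 km.
Circular speed at r = 8.03352×10^8 km: v_c = √(μ/r) = 12.8523 km/s.
Transfer-orbit speed at the same r (vis-viva, a = a_t): v_t = √[μ(2/r − 1/a_t)] = 8.12248 km/s.
Δv₂ = |v_t − v_c| = |8.12248 − 12.8523| = 4.730 km/s.

Δv₂ = 4.730 km/s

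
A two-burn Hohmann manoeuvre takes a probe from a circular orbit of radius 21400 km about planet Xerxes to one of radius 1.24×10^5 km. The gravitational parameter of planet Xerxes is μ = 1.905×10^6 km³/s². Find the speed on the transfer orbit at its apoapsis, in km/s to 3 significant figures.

v = 2.13 km/s

Semi-major axis of the transfer orbit: a_t = (21400 + 1.240×10^5)/2 = 72700 km.
At apoapsis, r = 1.240×10^5 km.
Applying v² = μ(2/r − 1/a_t): v = 2.127 km/s.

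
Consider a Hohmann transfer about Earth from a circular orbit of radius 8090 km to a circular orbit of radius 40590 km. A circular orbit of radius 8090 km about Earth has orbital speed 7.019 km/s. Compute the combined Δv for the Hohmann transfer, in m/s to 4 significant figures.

From the circular-orbit relation v² = μ/r at r = 8090 km: μ = v²r = (7.019)² × 8090 = 3.98565×10^5 km³/s².
Transfer-ellipse semi-major axis a_t = (r₁ + r₂)/2 = (8090 + 40590)/2 = 24340 km.
At r₁ the circular-orbit speed is v₁ = √(μ/r₁) = 7.019 km/s.
Transfer-orbit speed at r₁ (vis-viva equation): v_p = √[μ(2/r₁ − 1/a_t)] = 9.064 km/s.
First burn Δv₁ = |v_p − v₁| = 2.045 km/s.
At r₂, v₂ = √(μ/r₂) = 3.134 km/s.
Transfer-orbit speed at r₂: v_a = √[μ(2/r₂ − 1/a_t)] = 1.807 km/s.
Second burn Δv₂ = |v₂ − v_a| = 1.327 km/s.
Δv = Δv₁ + Δv₂ = 2.045 + 1.327 = 3.372 km/s.

Δv = 3372 m/s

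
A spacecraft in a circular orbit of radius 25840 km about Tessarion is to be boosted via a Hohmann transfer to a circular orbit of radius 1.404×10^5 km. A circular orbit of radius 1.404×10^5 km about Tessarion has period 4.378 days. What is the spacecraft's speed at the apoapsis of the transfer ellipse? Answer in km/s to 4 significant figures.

From Kepler's third law T² = 4π²r³/μ at r = 1.404×10^5 km, T = 4.378 days = 4.378 × 86400 s = 3.782592×10^5 s: μ = 4π²r³/T² = 7.63628×10^5 km³/s².
Semi-major axis of the transfer orbit: a_t = (25840 + 1.404×10^5)/2 = 83120 km.
The apoapsis of the transfer ellipse is at r = 1.404×10^5 km.
Applying v² = μ(2/r − 1/a_t): v = 1.300 km/s.

v = 1.300 km/s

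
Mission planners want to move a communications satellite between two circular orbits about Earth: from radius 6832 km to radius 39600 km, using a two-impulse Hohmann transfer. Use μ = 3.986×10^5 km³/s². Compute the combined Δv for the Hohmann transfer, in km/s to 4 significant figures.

The Hohmann ellipse has a_t = (r₁ + r₂)/2 = 23216 km.
At r₁ the circular-orbit speed is v₁ = √(μ/r₁) = 7.63826 km/s.
On the transfer ellipse at r₁, vis-viva equation gives v_p = √[μ(2/r₁ − 1/a_t)] = 9.97582 km/s.
First burn Δv₁ = |v_p − v₁| = 2.3376 km/s.
Circular speed at r₂: v₂ = √(μ/r₂) = 3.17264 km/s.
Transfer-orbit speed at r₂: v_a = √[μ(2/r₂ − 1/a_t)] = 1.72108 km/s.
Second burn Δv₂ = |v₂ − v_a| = 1.4516 km/s.
Total Δv = Δv₁ + Δv₂ = 3.789 km/s.

Δv = 3.789 km/s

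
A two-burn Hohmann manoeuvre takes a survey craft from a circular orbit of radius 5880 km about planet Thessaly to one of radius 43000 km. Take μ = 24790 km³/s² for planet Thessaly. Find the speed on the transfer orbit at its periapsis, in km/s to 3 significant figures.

Semi-major axis of the transfer orbit: a_t = (5880 + 43000)/2 = 24440 km.
At periapsis, r = 5880 km.
From the vis-viva equation, v = √[μ(2/r − 1/a_t)] = 2.724 km/s.

v = 2.72 km/s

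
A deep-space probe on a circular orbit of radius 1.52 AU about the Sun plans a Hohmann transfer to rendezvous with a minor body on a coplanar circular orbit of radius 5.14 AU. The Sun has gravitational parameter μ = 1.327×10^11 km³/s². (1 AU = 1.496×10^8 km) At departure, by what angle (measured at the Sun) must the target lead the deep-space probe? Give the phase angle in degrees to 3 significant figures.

φ = 86.1°

In km: r₁ = 1.52 × 1.496×10^8 = 2.27392×10^8 km; r₂ = 5.14 × 1.496×10^8 = 7.68944×10^8 km.
Semi-major axis of the transfer orbit: a_t = (2.27392×10^8 + 7.68944×10^8)/2 = 4.98168×10^8 km.
Transfer time t = π√(a_t³/μ) = 9.5891×10^7 s.
The target's mean motion on its circular orbit is ω₂ = √(μ/r₂³) = 1.7084×10^-8 rad/s.
Angle swept by the target during transfer: ω₂·t = 1.6382 rad = 93.86°.
The deep-space probe traverses 180° on the transfer ellipse, so the target must lead by 180° − 93.86° = 86.1°.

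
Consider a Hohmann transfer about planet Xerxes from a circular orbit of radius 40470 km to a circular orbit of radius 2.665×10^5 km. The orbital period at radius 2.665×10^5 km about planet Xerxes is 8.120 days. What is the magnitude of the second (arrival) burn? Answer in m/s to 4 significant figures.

From Kepler's third law T² = 4π²r³/μ at r = 2.665×10^5 km, T = 8.120 days = 8.120 × 86400 s = 7.01568×10^5 s: μ = 4π²r³/T² = 1.51814×10^6 km³/s².
The Hohmann ellipse has a_t = (r₁ + r₂)/2 = 1.53485×10^5 km.
On the circular orbit at r = 2.665×10^5 km, v_c = √(μ/r) = 2.387 km/s.
Vis-viva on the transfer ellipse at r = 2.665×10^5 km gives v_t = √[μ(2/r − 1/a_t)] = 1.226 km/s.
Δv₂ = |v_t − v_c| = |1.226 − 2.387| = 1.161 km/s.

Δv₂ = 1161 m/s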